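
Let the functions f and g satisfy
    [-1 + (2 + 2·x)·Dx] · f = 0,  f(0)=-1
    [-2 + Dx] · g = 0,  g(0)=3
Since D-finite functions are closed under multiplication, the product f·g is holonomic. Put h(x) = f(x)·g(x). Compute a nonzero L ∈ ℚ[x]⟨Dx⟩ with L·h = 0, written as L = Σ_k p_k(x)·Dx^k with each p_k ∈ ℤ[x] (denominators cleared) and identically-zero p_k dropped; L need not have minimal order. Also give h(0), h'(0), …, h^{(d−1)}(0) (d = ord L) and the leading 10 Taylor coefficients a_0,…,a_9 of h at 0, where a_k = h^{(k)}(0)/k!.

f: a_k = -1, -1/2, 1/8, -1/16, 5/128, -7/256, 21/1024, -33/2048, 429/32768, -715/65536, …
g: a_k = 3, 6, 6, 4, 2, 4/5, 4/15, 8/105, 2/105, 4/945, …
L₀ := L_f ⊗_s L_g (sym. prod.), ord ≤ 1.
L = (-5 - 4·x) + (2 + 2·x)·Dx  (order 1).
h: a_k = -3, -15/2, -69/8, -103/16, -449/128, -1949/1280, -1643/3072, -36047/215040, -135617/3440640, -815221/61931520, …
ICs: h(0) = -3.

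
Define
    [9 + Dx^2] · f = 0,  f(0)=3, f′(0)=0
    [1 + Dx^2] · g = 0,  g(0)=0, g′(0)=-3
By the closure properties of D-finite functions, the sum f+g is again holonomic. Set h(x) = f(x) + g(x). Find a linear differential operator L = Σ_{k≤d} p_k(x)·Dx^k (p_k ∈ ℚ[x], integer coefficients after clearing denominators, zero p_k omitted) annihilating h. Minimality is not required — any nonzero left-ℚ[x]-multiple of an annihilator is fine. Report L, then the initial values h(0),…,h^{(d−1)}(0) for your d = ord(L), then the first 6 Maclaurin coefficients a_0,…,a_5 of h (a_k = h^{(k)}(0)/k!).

f: a_k = 3, 0, -27/2, 0, 81/8, 0, …
g: a_k = 0, -3, 0, 1/2, 0, -1/40, …
L₀ := lclm(L_f,L_g); ord L₀ ≤ 2+2.
L = 9 + 10·Dx^2 + Dx^4  (order 4).
h: a_k = 3, -3, -27/2, 1/2, 81/8, -1/40, …
ICs: h(0) = 3, h′(0) = -3, h′′(0) = -27, h′′′(0) = 3.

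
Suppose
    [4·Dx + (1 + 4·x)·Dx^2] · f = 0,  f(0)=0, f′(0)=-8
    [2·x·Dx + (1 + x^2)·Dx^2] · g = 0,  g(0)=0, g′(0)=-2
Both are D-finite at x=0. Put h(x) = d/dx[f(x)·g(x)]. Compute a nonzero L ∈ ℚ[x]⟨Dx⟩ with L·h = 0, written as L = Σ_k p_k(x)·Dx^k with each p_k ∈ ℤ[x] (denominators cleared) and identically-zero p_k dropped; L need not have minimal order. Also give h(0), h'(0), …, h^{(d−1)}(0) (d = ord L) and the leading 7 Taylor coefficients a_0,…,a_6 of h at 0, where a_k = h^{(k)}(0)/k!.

L = (144 + 896·x + 560·x^2 + 2304·x^3 + 1920·x^4 + 3328·x^5 + 256·x^7) + (132 + 304·x + 2252·x^2 + 4144·x^3 + 8896·x^4 + 5952·x^5 + 8960·x^6 + 192·x^7 + 896·x^8)·Dx + (72 + 376·x + 912·x^2 + 2808·x^3 + 3720·x^4 + 6288·x^5 + 3072·x^6 + 4368·x^7 + 192·x^8 + 512·x^9)·Dx^2 + (5 + 48·x + 178·x^2 + 416·x^3 + 729·x^4 + 720·x^5 + 1008·x^6 + 384·x^7 + 516·x^8 + 32·x^9 + 64·x^10)·Dx^3  (order 3).
h: a_k = 0, 32, -96, 320, -3680/3, 71456/15, -278432/15, …
ICs: h(0) = 0, h′(0) = 32, h′′(0) = -192.

f: a_k = 0, -8, 16, -128/3, 128, -2048/5, 4096/3, …
g: a_k = 0, -2, 0, 2/3, 0, -2/5, 0, …
L₀ := L_f ⊗_s L_g (sym. prod.), ord ≤ 4.
h=h₀': d/dx-closure on L₀ ⇒ L.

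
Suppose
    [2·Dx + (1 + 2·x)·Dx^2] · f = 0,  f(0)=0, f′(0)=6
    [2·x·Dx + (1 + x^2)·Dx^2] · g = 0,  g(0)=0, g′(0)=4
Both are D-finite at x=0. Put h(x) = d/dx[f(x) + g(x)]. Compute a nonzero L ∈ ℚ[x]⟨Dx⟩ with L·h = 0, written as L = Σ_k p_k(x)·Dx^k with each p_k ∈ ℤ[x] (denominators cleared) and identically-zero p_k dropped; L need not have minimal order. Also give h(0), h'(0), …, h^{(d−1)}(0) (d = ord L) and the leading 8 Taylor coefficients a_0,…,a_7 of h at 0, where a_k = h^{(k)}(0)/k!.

L = (-2 - 12·x + 6·x^2 + 4·x^3) + (-5 - 4·x - 9·x^2 + 12·x^3 + 8·x^4)·Dx + (-1 - x + 2·x^2 + x^3 + 3·x^4 + 2·x^5)·Dx^2  (order 2).
h: a_k = 10, -12, 20, -48, 100, -192, 380, -768, …
ICs: h(0) = 10, h′(0) = -12.

f: a_k = 0, 6, -6, 8, -12, 96/5, -32, 384/7, …
g: a_k = 0, 4, 0, -4/3, 0, 4/5, 0, -4/7, …
f+g: L₀ = lclm(L_f,L_g), ord ≤ 2+2.
h₀' ⇒ L via d/dx closure of L₀.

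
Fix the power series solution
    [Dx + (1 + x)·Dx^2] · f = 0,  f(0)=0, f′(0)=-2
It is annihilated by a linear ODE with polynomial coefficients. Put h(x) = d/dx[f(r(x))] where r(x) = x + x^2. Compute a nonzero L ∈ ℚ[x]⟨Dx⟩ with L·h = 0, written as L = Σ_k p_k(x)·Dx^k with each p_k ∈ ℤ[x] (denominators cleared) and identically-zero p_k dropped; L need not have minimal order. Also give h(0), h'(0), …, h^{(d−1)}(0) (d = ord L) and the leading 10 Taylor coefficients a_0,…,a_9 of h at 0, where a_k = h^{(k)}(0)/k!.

f: a_k = 0, -2, 1, -2/3, 1/2, -2/5, 1/3, -2/7, 1/4, -2/9, …
f∘r: x↦r, Dx↦Dx/r' in L_f ⇒ L₀.
h=h₀': d/dx-closure on L₀ ⇒ L.
L = (-1 + 2·x + 2·x^2) + (1 + 3·x + 3·x^2 + 2·x^3)·Dx  (order 1).
h: a_k = -2, -2, 4, -2, -2, 4, -2, -2, 4, -2, …
ICs: h(0) = -2.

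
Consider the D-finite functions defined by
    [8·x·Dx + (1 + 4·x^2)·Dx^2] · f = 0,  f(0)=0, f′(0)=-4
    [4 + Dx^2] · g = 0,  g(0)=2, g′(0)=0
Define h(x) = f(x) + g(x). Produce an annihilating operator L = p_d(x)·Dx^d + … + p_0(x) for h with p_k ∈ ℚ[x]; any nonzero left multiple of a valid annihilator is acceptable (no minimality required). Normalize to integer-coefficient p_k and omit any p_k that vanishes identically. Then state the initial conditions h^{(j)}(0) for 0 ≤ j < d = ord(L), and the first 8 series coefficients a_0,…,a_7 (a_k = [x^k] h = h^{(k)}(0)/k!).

f: a_k = 0, -4, 0, 16/3, 0, -64/5, 0, 256/7, …
g: a_k = 2, 0, -4, 0, 4/3, 0, -8/45, 0, …
f+g: L₀ = lclm(L_f,L_g), ord ≤ 2+2.
L = (-352·x + 1792·x^3 + 512·x^5)·Dx + (-4 + 112·x^2 + 576·x^4 + 256·x^6)·Dx^2 + (-88·x + 448·x^3 + 128·x^5)·Dx^3 + (-1 + 28·x^2 + 144·x^4 + 64·x^6)·Dx^4  (order 4).
h: a_k = 2, -4, -4, 16/3, 4/3, -64/5, -8/45, 256/7, …
ICs: h(0) = 2, h′(0) = -4, h′′(0) = -8, h′′′(0) = 32.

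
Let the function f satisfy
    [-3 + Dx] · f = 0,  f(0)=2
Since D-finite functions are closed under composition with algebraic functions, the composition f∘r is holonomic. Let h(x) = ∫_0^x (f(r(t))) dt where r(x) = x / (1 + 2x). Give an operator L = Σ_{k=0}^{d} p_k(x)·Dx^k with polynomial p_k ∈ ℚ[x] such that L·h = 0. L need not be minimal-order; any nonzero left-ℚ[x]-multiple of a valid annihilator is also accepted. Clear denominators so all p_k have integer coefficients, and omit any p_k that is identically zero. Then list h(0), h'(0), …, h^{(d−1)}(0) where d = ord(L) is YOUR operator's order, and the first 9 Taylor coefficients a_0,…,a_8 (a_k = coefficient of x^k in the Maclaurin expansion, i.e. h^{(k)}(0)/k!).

f: a_k = 2, 6, 9, 9, 27/4, 81/20, 81/40, 243/280, 729/2240, …
f∘r: x↦r, Dx↦Dx/r' in L_f ⇒ L₀.
h=∫h₀ ⇒ L = L₀·Dx.
L = -3·Dx + (1 + 4·x + 4·x^2)·Dx^2  (order 2).
h: a_k = 0, 2, 3, -1, -3/4, 51/20, -173/40, 1581/280, -12441/2240, …
ICs: h(0) = 0, h′(0) = 2.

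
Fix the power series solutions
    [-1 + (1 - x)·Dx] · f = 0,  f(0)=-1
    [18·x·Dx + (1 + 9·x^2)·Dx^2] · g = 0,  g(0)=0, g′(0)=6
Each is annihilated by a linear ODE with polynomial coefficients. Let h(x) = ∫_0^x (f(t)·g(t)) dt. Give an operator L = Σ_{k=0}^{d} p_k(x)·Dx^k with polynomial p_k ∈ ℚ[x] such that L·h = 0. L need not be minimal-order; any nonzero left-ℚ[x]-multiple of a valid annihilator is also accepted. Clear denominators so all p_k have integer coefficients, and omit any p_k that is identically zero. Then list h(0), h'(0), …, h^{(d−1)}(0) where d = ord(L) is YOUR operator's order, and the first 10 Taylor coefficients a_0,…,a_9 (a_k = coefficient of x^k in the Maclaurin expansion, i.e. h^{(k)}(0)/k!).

f: a_k = -1, -1, -1, -1, -1, -1, -1, -1, -1, -1, …
g: a_k = 0, 6, 0, -18, 0, 486/5, 0, -4374/7, 0, 4374, …
h₀=f·g: eliminate ⇒ L₀, order ≤ 1·2.
Integrate: L := L₀·Dx.
L = 18·x·Dx + (2 - 18·x + 36·x^2)·Dx^2 + (-1 + x - 9·x^2 + 9·x^3)·Dx^3  (order 3).
h: a_k = 0, 0, -3, -2, 3, 12/5, -71/5, -426/35, 2361/35, 6296/105, …
ICs: h(0) = 0, h′(0) = 0, h′′(0) = -6.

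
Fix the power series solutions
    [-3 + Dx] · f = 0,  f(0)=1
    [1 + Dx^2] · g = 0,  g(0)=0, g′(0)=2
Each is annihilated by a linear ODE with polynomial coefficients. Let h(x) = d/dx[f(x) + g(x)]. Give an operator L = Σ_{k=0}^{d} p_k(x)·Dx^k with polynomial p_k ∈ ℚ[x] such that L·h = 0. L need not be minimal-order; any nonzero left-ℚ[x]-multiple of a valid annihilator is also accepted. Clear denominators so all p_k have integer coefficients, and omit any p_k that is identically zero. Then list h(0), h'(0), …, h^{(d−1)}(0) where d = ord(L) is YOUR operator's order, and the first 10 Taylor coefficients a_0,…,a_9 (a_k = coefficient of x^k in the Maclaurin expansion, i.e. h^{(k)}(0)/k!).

f: a_k = 1, 3, 9/2, 9/2, 27/8, 81/40, 81/80, 243/560, 729/4480, 243/4480, …
g: a_k = 0, 2, 0, -1/3, 0, 1/60, 0, -1/2520, 0, 1/181440, …
h₀=f+g: left-lcm gives L₀, ord ≤ 3.
h₀' ⇒ L via d/dx closure of L₀.
L = 3 - Dx + 3·Dx^2 - Dx^3  (order 3).
h: a_k = 5, 9, 25/2, 27/2, 245/24, 243/40, 437/144, 729/560, 3937/8064, 729/4480, …
ICs: h(0) = 5, h′(0) = 9, h′′(0) = 25.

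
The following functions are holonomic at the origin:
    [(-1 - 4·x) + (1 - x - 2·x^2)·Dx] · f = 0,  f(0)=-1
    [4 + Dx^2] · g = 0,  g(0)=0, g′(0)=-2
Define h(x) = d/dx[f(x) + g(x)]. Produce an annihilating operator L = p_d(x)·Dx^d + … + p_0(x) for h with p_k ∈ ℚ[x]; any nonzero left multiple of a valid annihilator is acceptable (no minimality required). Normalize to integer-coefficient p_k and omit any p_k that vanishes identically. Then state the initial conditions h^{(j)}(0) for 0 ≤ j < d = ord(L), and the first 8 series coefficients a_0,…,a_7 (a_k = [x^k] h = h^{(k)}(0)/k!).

L = (576 + 2400·x + 5616·x^2 + 3360·x^3 + 3840·x^4 + 1152·x^5 + 768·x^6) + (-68 - 236·x + 240·x^2 + 488·x^3 + 560·x^4 + 672·x^5 + 448·x^6 + 256·x^7)·Dx + (144 + 600·x + 1404·x^2 + 840·x^3 + 960·x^4 + 288·x^5 + 192·x^6)·Dx^2 + (-17 - 59·x + 60·x^2 + 122·x^3 + 140·x^4 + 168·x^5 + 112·x^6 + 64·x^7)·Dx^3  (order 3).
h: a_k = -3, -6, -11, -44, -319/3, -258, -26767/45, -1368, …
ICs: h(0) = -3, h′(0) = -6, h′′(0) = -22.

f: a_k = -1, -1, -3, -5, -11, -21, -43, -85, …
g: a_k = 0, -2, 0, 4/3, 0, -4/15, 0, 8/315, …
Sum ⇒ L₀ = lclm(L_f,L_g) in ℚ(x)⟨Dx⟩.
h₀' ⇒ L via d/dx closure of L₀.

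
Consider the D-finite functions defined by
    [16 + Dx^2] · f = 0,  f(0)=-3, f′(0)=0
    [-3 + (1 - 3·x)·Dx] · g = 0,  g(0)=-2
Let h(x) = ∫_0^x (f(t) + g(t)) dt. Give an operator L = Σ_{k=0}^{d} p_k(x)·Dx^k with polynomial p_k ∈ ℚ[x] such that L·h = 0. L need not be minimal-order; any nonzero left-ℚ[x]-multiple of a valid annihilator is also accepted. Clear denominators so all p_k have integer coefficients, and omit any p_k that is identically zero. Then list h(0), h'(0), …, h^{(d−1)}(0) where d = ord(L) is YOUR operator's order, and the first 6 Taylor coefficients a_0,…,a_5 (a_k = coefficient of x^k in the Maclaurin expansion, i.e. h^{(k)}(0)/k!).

f: a_k = -3, 0, 24, 0, -32, 0, …
g: a_k = -2, -6, -18, -54, -162, -486, …
L₀ := lclm(L_f,L_g); ord L₀ ≤ 2+1.
Integrate: L := L₀·Dx.
L = (-1680 + 2304·x - 3456·x^2)·Dx + (272 - 1584·x + 3456·x^2 - 3456·x^3)·Dx^2 + (-105 + 144·x - 216·x^2)·Dx^3 + (17 - 99·x + 216·x^2 - 216·x^3)·Dx^4  (order 4).
h: a_k = 0, -5, -3, 2, -27/2, -194/5, …
ICs: h(0) = 0, h′(0) = -5, h′′(0) = -6, h′′′(0) = 12.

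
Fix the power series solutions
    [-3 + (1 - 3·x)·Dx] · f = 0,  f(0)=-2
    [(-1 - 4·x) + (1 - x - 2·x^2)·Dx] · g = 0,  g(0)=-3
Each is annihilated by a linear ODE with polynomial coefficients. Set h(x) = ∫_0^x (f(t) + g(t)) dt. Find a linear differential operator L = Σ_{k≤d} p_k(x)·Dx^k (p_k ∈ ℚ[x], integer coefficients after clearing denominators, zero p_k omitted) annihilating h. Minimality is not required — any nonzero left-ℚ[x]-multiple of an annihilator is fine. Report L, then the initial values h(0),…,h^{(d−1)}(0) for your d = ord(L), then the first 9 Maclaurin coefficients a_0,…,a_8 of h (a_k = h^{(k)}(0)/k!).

L = (-36·x + 36·x^2 - 36·x^3)·Dx + (6 - 6·x - 30·x^2 + 54·x^3 - 72·x^4)·Dx^2 + (-1 + 6·x - 12·x^2 + 8·x^3 + 9·x^4 - 18·x^5)·Dx^3  (order 3).
h: a_k = 0, -5, -9/2, -9, -69/4, -39, -183/2, -1587/7, -4629/8, …
ICs: h(0) = 0, h′(0) = -5, h′′(0) = -9.

f: a_k = -2, -6, -18, -54, -162, -486, -1458, -4374, -13122, …
g: a_k = -3, -3, -9, -15, -33, -63, -129, -255, -513, …
h₀=f+g: left-lcm gives L₀, ord ≤ 2.
h=∫h₀ ⇒ L = L₀·Dx.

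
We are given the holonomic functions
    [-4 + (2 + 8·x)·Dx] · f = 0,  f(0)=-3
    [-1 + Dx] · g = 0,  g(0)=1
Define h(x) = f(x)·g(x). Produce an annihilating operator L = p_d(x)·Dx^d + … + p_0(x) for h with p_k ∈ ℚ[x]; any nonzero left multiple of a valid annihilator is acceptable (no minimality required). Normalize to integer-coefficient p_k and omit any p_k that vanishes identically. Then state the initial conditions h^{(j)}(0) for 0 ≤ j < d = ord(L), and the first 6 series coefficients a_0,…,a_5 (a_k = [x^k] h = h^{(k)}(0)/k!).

L = (-3 - 4·x) + (1 + 4·x)·Dx  (order 1).
h: a_k = -3, -9, -3/2, -19/2, 159/8, -2371/40, …
ICs: h(0) = -3.

f: a_k = -3, -6, 6, -12, 30, -84, …
g: a_k = 1, 1, 1/2, 1/6, 1/24, 1/120, …
Product ⇒ symmetric product L₀, ord ≤ 1.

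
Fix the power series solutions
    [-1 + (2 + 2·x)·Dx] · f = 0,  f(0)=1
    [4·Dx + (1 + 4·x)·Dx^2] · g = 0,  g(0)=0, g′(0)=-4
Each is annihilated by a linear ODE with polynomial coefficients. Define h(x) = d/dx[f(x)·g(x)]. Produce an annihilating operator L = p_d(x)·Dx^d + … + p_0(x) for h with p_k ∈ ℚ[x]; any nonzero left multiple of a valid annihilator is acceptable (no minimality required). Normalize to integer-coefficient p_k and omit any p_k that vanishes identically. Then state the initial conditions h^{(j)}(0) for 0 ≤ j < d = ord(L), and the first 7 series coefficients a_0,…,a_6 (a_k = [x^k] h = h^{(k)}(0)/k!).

f: a_k = 1, 1/2, -1/8, 1/16, -5/128, 7/256, -21/1024, …
g: a_k = 0, -4, 8, -64/3, 64, -1024/5, 2048/3, …
h₀=f·g: eliminate ⇒ L₀, order ≤ 1·2.
Differentiate: ansatz ord ≤ ord L₀ ⇒ L.
L = (-83 - 40·x + 16·x^2) + (-196 - 372·x - 48·x^2 + 128·x^3)·Dx + (-20 - 104·x - 84·x^2 + 64·x^3 + 64·x^4)·Dx^2  (order 2).
h: a_k = -4, 12, -101/2, 625/3, -81349/96, 547691/160, -52913387/3840, …
ICs: h(0) = -4, h′(0) = 12.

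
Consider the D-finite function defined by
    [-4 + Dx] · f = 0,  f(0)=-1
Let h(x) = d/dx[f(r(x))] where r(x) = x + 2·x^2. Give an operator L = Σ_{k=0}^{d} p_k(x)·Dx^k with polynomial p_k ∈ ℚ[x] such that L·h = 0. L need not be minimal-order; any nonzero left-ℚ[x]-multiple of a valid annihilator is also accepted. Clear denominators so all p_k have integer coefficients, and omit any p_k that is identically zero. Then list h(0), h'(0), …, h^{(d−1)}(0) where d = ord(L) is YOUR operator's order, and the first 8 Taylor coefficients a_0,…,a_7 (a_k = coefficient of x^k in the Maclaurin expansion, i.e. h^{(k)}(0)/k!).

f: a_k = -1, -4, -8, -32/3, -32/3, -128/15, -256/45, -1024/315, …
Substitute x→r, Dx→(1/r')Dx; clear ⇒ L₀.
h₀' ⇒ L via d/dx closure of L₀.
L = (8 + 32·x + 64·x^2) + (-1 - 4·x)·Dx  (order 1).
h: a_k = -4, -32, -128, -1280/3, -3328/3, -38912/15, -237568/45, -3129344/315, …
ICs: h(0) = -4.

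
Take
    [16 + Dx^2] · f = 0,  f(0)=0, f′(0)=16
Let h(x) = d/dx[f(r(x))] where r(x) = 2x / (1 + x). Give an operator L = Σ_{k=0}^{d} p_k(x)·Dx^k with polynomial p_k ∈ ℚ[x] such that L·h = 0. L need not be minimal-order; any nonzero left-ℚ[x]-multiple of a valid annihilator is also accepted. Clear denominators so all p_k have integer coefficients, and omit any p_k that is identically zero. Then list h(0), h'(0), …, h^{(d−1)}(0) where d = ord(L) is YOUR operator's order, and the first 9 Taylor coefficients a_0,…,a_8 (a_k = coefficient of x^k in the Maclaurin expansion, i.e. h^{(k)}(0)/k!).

L = (70 + 12·x + 6·x^2) + (6 + 18·x + 18·x^2 + 6·x^3)·Dx + (1 + 4·x + 6·x^2 + 4·x^3 + x^4)·Dx^2  (order 2).
h: a_k = 32, -64, -928, 3968, -13856/3, -12480, 3033952/45, -6999296/45, 61829728/315, …
ICs: h(0) = 32, h′(0) = -64.

f: a_k = 0, 16, 0, -128/3, 0, 512/15, 0, -4096/315, 0, …
f∘r: x↦r, Dx↦Dx/r' in L_f ⇒ L₀.
Differentiate: ansatz ord ≤ ord L₀ ⇒ L.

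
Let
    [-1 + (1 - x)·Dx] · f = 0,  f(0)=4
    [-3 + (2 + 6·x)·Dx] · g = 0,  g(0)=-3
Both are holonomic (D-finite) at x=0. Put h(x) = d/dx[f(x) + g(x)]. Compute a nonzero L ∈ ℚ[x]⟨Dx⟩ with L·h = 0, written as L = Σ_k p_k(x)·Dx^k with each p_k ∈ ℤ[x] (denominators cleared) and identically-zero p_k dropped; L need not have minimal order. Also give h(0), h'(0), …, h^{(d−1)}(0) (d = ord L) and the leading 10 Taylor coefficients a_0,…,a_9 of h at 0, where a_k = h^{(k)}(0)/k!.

L = (-90 - 54·x) + (3 - 198·x - 189·x^2)·Dx + (14 + 46·x - 6·x^2 - 54·x^3)·Dx^2  (order 2).
h: a_k = -1/2, 59/4, -51/16, 1727/32, -20395/256, 150069/512, -1458247/2048, 8575079/4096, -377621019/65536, 2158464665/131072, …
ICs: h(0) = -1/2, h′(0) = 59/4.

f: a_k = 4, 4, 4, 4, 4, 4, 4, 4, 4, 4, …
g: a_k = -3, -9/2, 27/8, -81/16, 1215/128, -5103/256, 45927/1024, -216513/2048, 8444007/32768, -42220035/65536, …
L₀ := lclm(L_f,L_g); ord L₀ ≤ 1+1.
Derive L from L₀ (diff closure).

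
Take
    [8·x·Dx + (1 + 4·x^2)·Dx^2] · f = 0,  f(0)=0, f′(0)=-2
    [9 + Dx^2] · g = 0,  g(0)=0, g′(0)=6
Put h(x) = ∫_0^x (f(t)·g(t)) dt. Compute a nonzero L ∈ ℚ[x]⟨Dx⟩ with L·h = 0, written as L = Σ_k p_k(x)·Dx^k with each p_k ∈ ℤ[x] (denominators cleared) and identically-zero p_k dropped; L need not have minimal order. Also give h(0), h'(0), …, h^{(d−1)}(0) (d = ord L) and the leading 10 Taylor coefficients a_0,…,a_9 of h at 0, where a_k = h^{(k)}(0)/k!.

f: a_k = 0, -2, 0, 8/3, 0, -32/5, 0, 128/7, 0, -512/9, …
g: a_k = 0, 6, 0, -9, 0, 81/20, 0, -243/280, 0, 243/2240, …
f·g: L₀ = L_f ⊗_s L_g, ord ≤ 2·2.
∫: right-multiply L₀ by Dx.
L = (2925 + 31536·x^2 + 95904·x^4 + 186624·x^6 + 186624·x^8)·Dx + (2448·x + 20160·x^3 + 62208·x^5 + 82944·x^7)·Dx^2 + (442 + 5088·x^2 + 19008·x^4 + 41472·x^6 + 41472·x^8)·Dx^3 + (272·x + 2240·x^3 + 6912·x^5 + 9216·x^7)·Dx^4 + (13 + 176·x^2 + 928·x^4 + 2304·x^6 + 2304·x^8)·Dx^5  (order 5).
h: a_k = 0, 0, 0, -4, 0, 34/5, 0, -141/14, 0, 1199/60, …
ICs: h(0) = 0, h′(0) = 0, h′′(0) = 0, h′′′(0) = -24, h′′′′(0) = 0.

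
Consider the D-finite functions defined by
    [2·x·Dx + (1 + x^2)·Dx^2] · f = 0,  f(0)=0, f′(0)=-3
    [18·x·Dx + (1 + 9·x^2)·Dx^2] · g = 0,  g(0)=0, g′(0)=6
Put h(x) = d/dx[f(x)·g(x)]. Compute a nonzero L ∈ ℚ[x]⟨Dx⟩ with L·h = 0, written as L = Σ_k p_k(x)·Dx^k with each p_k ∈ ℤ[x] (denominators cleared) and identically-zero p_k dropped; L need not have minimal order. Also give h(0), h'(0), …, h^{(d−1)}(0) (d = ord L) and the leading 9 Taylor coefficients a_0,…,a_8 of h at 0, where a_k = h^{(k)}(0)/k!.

f: a_k = 0, -3, 0, 1, 0, -3/5, 0, 3/7, 0, …
g: a_k = 0, 6, 0, -18, 0, 486/5, 0, -4374/7, 0, …
f·g: L₀ = L_f ⊗_s L_g, ord ≤ 2·2.
h=h₀': d/dx-closure on L₀ ⇒ L.
L = (-216·x - 3600·x^3 - 5184·x^5 + 6480·x^7 + 17496·x^9) + (-40 - 1452·x^2 - 6480·x^4 - 4536·x^6 + 22680·x^8 + 26244·x^10)·Dx + (-80·x - 980·x^3 - 2160·x^5 + 2952·x^7 + 12960·x^9 + 8748·x^11)·Dx^2 + (-1 - 20·x^2 - 109·x^4 + 981·x^8 + 1620·x^10 + 729·x^12)·Dx^3  (order 3).
h: a_k = 0, -36, 0, 240, 0, -9396/5, 0, 111168/7, 0, …
ICs: h(0) = 0, h′(0) = -36, h′′(0) = 0.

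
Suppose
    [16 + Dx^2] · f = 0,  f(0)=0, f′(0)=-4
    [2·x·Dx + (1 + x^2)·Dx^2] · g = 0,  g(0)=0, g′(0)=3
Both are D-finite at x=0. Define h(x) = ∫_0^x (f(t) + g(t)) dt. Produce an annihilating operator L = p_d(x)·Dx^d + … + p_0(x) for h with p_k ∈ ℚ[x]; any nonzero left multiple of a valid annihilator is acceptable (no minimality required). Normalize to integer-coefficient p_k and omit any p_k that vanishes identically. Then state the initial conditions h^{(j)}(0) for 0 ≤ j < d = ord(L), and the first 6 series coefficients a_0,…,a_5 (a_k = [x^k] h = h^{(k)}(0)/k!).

L = (64·x + 704·x^3 + 256·x^5)·Dx^2 + (112 + 416·x^2 + 432·x^4 + 128·x^6)·Dx^3 + (4·x + 44·x^3 + 16·x^5)·Dx^4 + (7 + 26·x^2 + 27·x^4 + 8·x^6)·Dx^5  (order 5).
h: a_k = 0, 0, -1/2, 0, 29/12, 0, …
ICs: h(0) = 0, h′(0) = 0, h′′(0) = -1, h′′′(0) = 0, h′′′′(0) = 58.

f: a_k = 0, -4, 0, 32/3, 0, -128/15, …
g: a_k = 0, 3, 0, -1, 0, 3/5, …
L₀ := lclm(L_f,L_g); ord L₀ ≤ 2+2.
h=∫₀ˣh₀: take L = L₀·Dx.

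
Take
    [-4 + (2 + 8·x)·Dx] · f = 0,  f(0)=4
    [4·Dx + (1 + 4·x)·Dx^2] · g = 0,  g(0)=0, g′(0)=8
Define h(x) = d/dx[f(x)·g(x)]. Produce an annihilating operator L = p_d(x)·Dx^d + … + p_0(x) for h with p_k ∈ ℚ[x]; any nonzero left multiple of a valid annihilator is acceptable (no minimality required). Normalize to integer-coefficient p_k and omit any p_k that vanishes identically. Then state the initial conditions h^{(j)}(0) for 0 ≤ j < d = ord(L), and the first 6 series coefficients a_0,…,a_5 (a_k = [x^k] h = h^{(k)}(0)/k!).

L = 4 + (8 + 32·x)·Dx + (1 + 8·x + 16·x^2)·Dx^2  (order 2).
h: a_k = 32, 0, -64, 1024/3, -4544/3, 31744/5, …
ICs: h(0) = 32, h′(0) = 0.

f: a_k = 4, 8, -8, 16, -40, 112, …
g: a_k = 0, 8, -16, 128/3, -128, 2048/5, …
h₀=f·g: eliminate ⇒ L₀, order ≤ 1·2.
h₀' ⇒ L via d/dx closure of L₀.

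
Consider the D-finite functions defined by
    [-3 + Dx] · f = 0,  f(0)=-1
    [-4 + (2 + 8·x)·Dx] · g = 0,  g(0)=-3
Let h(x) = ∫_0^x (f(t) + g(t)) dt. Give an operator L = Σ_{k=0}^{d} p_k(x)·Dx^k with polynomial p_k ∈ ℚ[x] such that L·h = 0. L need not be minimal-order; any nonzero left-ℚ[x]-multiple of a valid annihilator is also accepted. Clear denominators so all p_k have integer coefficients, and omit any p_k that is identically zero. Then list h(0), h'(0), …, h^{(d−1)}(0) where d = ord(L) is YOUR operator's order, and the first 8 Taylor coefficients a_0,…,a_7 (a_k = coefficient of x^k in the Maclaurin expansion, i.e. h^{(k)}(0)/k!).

L = (30 + 72·x)·Dx + (-13 - 72·x - 144·x^2)·Dx^2 + (1 + 16·x + 48·x^2)·Dx^3  (order 3).
h: a_k = 0, -4, -9/2, 1/2, -33/8, 213/40, -1147/80, 20079/560, …
ICs: h(0) = 0, h′(0) = -4, h′′(0) = -9.

f: a_k = -1, -3, -9/2, -9/2, -27/8, -81/40, -81/80, -243/560, …
g: a_k = -3, -6, 6, -12, 30, -84, 252, -792, …
L₀ := lclm(L_f,L_g); ord L₀ ≤ 1+1.
h=∫₀ˣh₀: take L = L₀·Dx.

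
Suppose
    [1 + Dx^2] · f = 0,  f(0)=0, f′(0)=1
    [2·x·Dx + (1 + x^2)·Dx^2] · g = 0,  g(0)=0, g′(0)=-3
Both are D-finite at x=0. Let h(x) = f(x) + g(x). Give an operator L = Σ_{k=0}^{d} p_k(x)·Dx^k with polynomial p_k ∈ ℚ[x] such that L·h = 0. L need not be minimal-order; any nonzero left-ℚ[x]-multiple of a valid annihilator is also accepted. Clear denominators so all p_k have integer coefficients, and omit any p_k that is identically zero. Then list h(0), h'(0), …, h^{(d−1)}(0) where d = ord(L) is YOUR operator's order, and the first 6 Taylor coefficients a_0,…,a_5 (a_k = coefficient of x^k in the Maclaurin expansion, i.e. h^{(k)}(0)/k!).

f: a_k = 0, 1, 0, -1/6, 0, 1/120, …
g: a_k = 0, -3, 0, 1, 0, -3/5, …
Sum ⇒ L₀ = lclm(L_f,L_g) in ℚ(x)⟨Dx⟩.
L = (-22·x + 28·x^3 + 2·x^5)·Dx + (-1 + 7·x^2 + 9·x^4 + x^6)·Dx^2 + (-22·x + 28·x^3 + 2·x^5)·Dx^3 + (-1 + 7·x^2 + 9·x^4 + x^6)·Dx^4  (order 4).
h: a_k = 0, -2, 0, 5/6, 0, -71/120, …
ICs: h(0) = 0, h′(0) = -2, h′′(0) = 0, h′′′(0) = 5.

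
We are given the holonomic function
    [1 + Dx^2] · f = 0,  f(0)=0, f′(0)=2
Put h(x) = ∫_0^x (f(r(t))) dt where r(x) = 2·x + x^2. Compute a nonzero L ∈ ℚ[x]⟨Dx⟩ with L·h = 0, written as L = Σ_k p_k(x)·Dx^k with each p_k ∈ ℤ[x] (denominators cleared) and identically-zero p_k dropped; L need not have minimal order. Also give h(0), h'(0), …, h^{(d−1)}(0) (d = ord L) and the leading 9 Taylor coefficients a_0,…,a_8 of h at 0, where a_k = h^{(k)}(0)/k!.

L = (4 + 12·x + 12·x^2 + 4·x^3)·Dx - Dx^2 + (1 + x)·Dx^3  (order 3).
h: a_k = 0, 0, 2, 2/3, -2/3, -4/5, -11/45, 1/7, 101/630, …
ICs: h(0) = 0, h′(0) = 0, h′′(0) = 4.

f: a_k = 0, 2, 0, -1/3, 0, 1/60, 0, -1/2520, 0, …
L₀ from L_f via x↦r, Dx↦r'^{-1}Dx.
h=∫h₀ ⇒ L = L₀·Dx.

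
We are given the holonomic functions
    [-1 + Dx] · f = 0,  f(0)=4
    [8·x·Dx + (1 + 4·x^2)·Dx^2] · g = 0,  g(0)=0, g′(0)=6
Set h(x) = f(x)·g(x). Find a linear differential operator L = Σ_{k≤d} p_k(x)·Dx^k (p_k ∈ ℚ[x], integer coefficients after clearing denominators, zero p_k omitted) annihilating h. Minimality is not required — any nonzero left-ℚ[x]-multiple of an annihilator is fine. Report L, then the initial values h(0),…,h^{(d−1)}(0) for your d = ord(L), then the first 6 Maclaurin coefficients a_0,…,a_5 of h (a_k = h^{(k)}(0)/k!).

L = (1 - 8·x + 4·x^2) + (-2 + 8·x - 8·x^2)·Dx + (1 + 4·x^2)·Dx^2  (order 2).
h: a_k = 0, 24, 24, -20, -28, 309/5, …
ICs: h(0) = 0, h′(0) = 24.

f: a_k = 4, 4, 2, 2/3, 1/6, 1/30, …
g: a_k = 0, 6, 0, -8, 0, 96/5, …
h₀=f·g: eliminate ⇒ L₀, order ≤ 1·2.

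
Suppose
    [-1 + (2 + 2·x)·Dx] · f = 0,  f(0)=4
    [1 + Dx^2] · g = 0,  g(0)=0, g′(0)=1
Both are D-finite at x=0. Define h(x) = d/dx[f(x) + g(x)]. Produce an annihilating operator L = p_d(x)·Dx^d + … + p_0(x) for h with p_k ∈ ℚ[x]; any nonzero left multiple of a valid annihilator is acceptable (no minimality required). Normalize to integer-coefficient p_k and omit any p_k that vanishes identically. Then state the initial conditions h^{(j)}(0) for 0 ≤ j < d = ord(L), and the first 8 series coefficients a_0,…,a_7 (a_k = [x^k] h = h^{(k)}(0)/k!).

L = (-19 - 8·x - 4·x^2) + (-14 - 30·x - 24·x^2 - 8·x^3)·Dx + (-19 - 8·x - 4·x^2)·Dx^2 + (-14 - 30·x - 24·x^2 - 8·x^3)·Dx^3  (order 3).
h: a_k = 3, -1, 1/4, -5/8, 113/192, -63/128, 10363/23040, -429/1024, …
ICs: h(0) = 3, h′(0) = -1, h′′(0) = 1/2.

f: a_k = 4, 2, -1/2, 1/4, -5/32, 7/64, -21/256, 33/512, …
g: a_k = 0, 1, 0, -1/6, 0, 1/120, 0, -1/5040, …
f+g: L₀ = lclm(L_f,L_g), ord ≤ 1+2.
Differentiate: ansatz ord ≤ ord L₀ ⇒ L.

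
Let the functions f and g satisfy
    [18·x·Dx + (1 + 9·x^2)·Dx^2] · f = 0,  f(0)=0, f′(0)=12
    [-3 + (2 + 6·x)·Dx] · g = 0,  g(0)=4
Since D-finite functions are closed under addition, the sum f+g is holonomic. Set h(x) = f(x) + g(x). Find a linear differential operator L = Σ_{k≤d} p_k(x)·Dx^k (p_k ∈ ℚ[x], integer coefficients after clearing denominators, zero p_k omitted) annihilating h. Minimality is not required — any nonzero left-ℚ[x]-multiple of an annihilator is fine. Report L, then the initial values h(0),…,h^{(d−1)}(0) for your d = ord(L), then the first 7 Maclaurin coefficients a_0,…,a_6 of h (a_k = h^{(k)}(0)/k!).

L = (-36 - 270·x + 972·x^2 + 1458·x^3)·Dx + (-33 - 144·x + 270·x^2 + 3888·x^3 + 5103·x^4)·Dx^2 + (-2 + 18·x + 108·x^2 + 324·x^3 + 1134·x^4 + 1458·x^5)·Dx^3  (order 3).
h: a_k = 4, 18, -9/2, -117/4, -405/32, 70713/320, -15309/256, …
ICs: h(0) = 4, h′(0) = 18, h′′(0) = -9.

f: a_k = 0, 12, 0, -36, 0, 972/5, 0, …
g: a_k = 4, 6, -9/2, 27/4, -405/32, 1701/64, -15309/256, …
h₀=f+g: left-lcm gives L₀, ord ≤ 3.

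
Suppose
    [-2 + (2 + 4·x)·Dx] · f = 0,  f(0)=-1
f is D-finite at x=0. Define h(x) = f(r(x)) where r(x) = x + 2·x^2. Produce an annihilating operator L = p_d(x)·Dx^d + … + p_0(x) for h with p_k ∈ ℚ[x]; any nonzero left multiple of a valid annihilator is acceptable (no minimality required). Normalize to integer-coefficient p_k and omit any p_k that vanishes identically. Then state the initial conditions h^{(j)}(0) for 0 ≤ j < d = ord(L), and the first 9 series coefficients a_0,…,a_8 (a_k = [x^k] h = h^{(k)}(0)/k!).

f: a_k = -1, -1, 1/2, -1/2, 5/8, -7/8, 21/16, -33/16, 429/128, …
f∘r: x↦r, Dx↦Dx/r' in L_f ⇒ L₀.
L = (-1 - 4·x) + (1 + 2·x + 4·x^2)·Dx  (order 1).
h: a_k = -1, -1, -3/2, 3/2, -3/8, -15/8, 57/16, -21/16, -867/128, …
ICs: h(0) = -1.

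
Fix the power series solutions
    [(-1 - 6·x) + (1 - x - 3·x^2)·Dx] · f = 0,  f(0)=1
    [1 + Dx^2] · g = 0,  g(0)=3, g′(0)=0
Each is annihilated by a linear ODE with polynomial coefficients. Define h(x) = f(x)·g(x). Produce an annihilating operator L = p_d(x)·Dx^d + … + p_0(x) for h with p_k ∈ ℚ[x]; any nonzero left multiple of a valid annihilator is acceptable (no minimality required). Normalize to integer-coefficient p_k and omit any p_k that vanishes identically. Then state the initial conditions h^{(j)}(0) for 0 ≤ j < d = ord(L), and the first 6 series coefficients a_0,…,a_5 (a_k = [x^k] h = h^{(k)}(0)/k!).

L = (5 + x + 3·x^2) + (2 + 12·x)·Dx + (-1 + x + 3·x^2)·Dx^2  (order 2).
h: a_k = 3, 3, 21/2, 39/2, 409/8, 877/8, …
ICs: h(0) = 3, h′(0) = 3.

f: a_k = 1, 1, 4, 7, 19, 40, …
g: a_k = 3, 0, -3/2, 0, 1/8, 0, …
f·g: L₀ = L_f ⊗_s L_g, ord ≤ 1·2.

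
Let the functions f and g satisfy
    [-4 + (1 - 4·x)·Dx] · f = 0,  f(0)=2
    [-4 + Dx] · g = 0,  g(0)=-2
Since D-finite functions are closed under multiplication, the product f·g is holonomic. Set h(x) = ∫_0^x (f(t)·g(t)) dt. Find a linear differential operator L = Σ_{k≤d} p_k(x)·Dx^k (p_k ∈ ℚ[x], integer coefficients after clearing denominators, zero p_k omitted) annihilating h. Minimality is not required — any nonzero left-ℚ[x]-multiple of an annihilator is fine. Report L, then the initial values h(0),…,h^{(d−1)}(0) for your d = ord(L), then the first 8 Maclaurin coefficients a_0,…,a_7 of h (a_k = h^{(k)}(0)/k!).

f: a_k = 2, 8, 32, 128, 512, 2048, 8192, 32768, …
g: a_k = -2, -8, -16, -64/3, -64/3, -256/15, -512/45, -2048/315, …
Product ⇒ symmetric product L₀, ord ≤ 1.
h=∫h₀ ⇒ L = L₀·Dx.
L = (8 - 16·x)·Dx + (-1 + 4·x)·Dx^2  (order 2).
h: a_k = 0, -4, -16, -160/3, -512/3, -1664/3, -83456/45, -2003968/315, …
ICs: h(0) = 0, h′(0) = -4.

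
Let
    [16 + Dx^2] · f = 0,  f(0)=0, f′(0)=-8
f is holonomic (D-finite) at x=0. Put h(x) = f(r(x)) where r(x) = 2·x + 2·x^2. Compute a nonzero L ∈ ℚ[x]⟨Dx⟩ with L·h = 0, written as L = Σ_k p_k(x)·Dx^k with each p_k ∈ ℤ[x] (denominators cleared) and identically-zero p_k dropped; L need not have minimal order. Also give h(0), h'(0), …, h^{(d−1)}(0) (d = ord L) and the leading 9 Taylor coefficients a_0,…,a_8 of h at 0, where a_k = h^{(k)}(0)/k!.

f: a_k = 0, -8, 0, 64/3, 0, -256/15, 0, 2048/315, 0, …
Change of var in L_f (x↦r) gives L₀.
L = (64 + 384·x + 768·x^2 + 512·x^3) - 2·Dx + (1 + 2·x)·Dx^2  (order 2).
h: a_k = 0, -16, -16, 512/3, 512, -512/15, -2560, -1458176/315, 16384/45, …
ICs: h(0) = 0, h′(0) = -16.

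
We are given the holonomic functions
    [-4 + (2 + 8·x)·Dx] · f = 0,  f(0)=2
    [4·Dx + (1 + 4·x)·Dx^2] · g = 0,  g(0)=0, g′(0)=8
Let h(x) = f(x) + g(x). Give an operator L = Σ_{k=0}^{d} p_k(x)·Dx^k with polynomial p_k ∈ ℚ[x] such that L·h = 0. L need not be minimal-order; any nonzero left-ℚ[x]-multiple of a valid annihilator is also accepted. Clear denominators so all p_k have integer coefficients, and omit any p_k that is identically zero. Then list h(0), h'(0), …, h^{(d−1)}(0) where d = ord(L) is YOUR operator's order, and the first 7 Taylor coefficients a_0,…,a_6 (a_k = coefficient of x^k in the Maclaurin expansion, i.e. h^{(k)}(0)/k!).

f: a_k = 2, 4, -4, 8, -20, 56, -168, …
g: a_k = 0, 8, -16, 128/3, -128, 2048/5, -4096/3, …
f+g: L₀ = lclm(L_f,L_g), ord ≤ 1+2.
L = 8·Dx + (10 + 40·x)·Dx^2 + (1 + 8·x + 16·x^2)·Dx^3  (order 3).
h: a_k = 2, 12, -20, 152/3, -148, 2328/5, -4600/3, …
ICs: h(0) = 2, h′(0) = 12, h′′(0) = -40.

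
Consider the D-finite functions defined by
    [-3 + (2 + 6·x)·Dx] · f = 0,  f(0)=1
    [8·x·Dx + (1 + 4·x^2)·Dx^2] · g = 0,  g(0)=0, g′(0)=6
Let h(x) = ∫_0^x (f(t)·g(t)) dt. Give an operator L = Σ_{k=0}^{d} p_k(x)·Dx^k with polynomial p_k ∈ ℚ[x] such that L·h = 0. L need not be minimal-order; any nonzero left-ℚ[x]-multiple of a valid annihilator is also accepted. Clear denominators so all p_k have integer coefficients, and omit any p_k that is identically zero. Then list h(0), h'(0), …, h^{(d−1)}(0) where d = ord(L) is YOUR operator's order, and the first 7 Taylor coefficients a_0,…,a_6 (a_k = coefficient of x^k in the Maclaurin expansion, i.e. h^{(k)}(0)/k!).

L = (27 - 48·x - 36·x^2)·Dx + (-12 - 4·x + 144·x^2 + 144·x^3)·Dx^2 + (4 + 24·x + 52·x^2 + 96·x^3 + 144·x^4)·Dx^3  (order 3).
h: a_k = 0, 0, 3, 3, -59/16, -3/8, 983/640, …
ICs: h(0) = 0, h′(0) = 0, h′′(0) = 6.

f: a_k = 1, 3/2, -9/8, 27/16, -405/128, 1701/256, -15309/1024, …
g: a_k = 0, 6, 0, -8, 0, 96/5, 0, …
L₀ := L_f ⊗_s L_g (sym. prod.), ord ≤ 2.
Integrate: L := L₀·Dx.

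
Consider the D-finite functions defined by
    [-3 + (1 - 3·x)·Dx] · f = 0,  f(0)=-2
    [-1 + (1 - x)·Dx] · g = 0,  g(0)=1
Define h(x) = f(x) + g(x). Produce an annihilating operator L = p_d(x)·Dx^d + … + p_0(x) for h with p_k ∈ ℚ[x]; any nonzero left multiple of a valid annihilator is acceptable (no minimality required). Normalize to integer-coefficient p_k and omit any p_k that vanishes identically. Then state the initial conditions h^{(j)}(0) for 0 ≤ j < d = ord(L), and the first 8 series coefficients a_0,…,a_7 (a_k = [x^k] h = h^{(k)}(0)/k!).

f: a_k = -2, -6, -18, -54, -162, -486, -1458, -4374, …
g: a_k = 1, 1, 1, 1, 1, 1, 1, 1, …
L₀ := lclm(L_f,L_g); ord L₀ ≤ 1+1.
L = -6 + (8 - 12·x)·Dx + (-1 + 4·x - 3·x^2)·Dx^2  (order 2).
h: a_k = -1, -5, -17, -53, -161, -485, -1457, -4373, …
ICs: h(0) = -1, h′(0) = -5.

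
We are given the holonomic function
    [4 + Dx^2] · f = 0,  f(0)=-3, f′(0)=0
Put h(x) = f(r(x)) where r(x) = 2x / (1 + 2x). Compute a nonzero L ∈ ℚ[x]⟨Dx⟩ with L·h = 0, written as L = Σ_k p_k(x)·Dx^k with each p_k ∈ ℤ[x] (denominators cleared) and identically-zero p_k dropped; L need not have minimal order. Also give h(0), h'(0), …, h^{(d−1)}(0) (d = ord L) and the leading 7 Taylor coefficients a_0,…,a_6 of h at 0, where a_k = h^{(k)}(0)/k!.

L = 16 + (4 + 24·x + 48·x^2 + 32·x^3)·Dx + (1 + 8·x + 24·x^2 + 32·x^3 + 16·x^4)·Dx^2  (order 2).
h: a_k = -3, 0, 24, -96, 256, -512, 9856/15, …
ICs: h(0) = -3, h′(0) = 0.

f: a_k = -3, 0, 6, 0, -2, 0, 4/15, …
Change of var in L_f (x↦r) gives L₀.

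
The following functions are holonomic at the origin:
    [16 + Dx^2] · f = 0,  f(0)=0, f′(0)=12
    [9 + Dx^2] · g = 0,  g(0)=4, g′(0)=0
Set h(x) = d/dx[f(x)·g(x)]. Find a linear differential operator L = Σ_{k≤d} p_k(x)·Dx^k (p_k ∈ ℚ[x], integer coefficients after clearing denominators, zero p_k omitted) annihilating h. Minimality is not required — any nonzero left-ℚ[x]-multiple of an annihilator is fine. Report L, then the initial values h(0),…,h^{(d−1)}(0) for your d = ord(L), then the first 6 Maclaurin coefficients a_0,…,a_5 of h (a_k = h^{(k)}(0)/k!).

L = 49 + 50·Dx^2 + Dx^4  (order 4).
h: a_k = 48, 0, -1032, 0, 4202, 0, …
ICs: h(0) = 48, h′(0) = 0, h′′(0) = -2064, h′′′(0) = 0.

f: a_k = 0, 12, 0, -32, 0, 128/5, …
g: a_k = 4, 0, -18, 0, 27/2, 0, …
Product ⇒ symmetric product L₀, ord ≤ 4.
Derive L from L₀ (diff closure).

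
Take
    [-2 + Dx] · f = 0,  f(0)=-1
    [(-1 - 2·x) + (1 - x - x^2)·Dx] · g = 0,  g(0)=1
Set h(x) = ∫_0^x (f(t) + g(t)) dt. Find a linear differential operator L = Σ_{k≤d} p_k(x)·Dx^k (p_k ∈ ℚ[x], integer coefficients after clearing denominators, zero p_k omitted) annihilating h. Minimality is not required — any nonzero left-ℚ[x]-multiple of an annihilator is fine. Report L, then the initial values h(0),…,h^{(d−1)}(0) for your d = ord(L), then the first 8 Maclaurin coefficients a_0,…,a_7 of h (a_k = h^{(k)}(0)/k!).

L = (4 + 8·x + 24·x^2 + 8·x^3)·Dx + (-14·x - 10·x^2 + 8·x^3 + 4·x^4)·Dx^2 + (-1 + 5·x - x^2 - 6·x^3 - 2·x^4)·Dx^3  (order 3).
h: a_k = 0, 0, -1/2, 0, 5/12, 13/15, 58/45, 83/45, …
ICs: h(0) = 0, h′(0) = 0, h′′(0) = -1.

f: a_k = -1, -2, -2, -4/3, -2/3, -4/15, -4/45, -8/315, …
g: a_k = 1, 1, 2, 3, 5, 8, 13, 21, …
h₀=f+g: left-lcm gives L₀, ord ≤ 2.
Integrate: L := L₀·Dx.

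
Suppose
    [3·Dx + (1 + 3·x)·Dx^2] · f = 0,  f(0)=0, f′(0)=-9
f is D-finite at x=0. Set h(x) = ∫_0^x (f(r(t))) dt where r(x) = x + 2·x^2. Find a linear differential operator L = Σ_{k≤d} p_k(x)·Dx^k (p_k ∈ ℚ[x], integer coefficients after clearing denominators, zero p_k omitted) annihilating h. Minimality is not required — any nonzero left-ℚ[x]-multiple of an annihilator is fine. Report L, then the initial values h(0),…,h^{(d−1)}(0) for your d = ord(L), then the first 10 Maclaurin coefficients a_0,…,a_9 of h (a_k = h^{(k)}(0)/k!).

L = (-1 + 12·x + 24·x^2)·Dx^2 + (1 + 7·x + 18·x^2 + 24·x^3)·Dx^3  (order 3).
h: a_k = 0, 0, -9/2, -3/2, 27/4, -189/20, 27/10, 297/14, -3159/56, 459/8, …
ICs: h(0) = 0, h′(0) = 0, h′′(0) = -9.

f: a_k = 0, -9, 27/2, -27, 243/4, -729/5, 729/2, -6561/7, 19683/8, -6561, …
L₀ from L_f via x↦r, Dx↦r'^{-1}Dx.
h=∫h₀ ⇒ L = L₀·Dx.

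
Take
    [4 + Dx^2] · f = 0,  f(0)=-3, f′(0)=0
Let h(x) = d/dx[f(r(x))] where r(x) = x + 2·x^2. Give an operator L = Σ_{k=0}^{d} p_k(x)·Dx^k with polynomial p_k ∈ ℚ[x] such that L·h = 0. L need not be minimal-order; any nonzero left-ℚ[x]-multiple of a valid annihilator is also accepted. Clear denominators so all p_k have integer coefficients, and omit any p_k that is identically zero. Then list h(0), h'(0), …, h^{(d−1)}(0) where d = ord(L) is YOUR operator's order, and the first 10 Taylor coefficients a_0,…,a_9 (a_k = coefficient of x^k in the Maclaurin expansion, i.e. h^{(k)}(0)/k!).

f: a_k = -3, 0, 6, 0, -2, 0, 4/15, 0, -2/105, 0, …
h₀=f(r): pull back L_f along r ⇒ L₀.
h=h₀': d/dx-closure on L₀ ⇒ L.
L = (52 + 64·x + 384·x^2 + 1024·x^3 + 1024·x^4) + (-12 - 48·x)·Dx + (1 + 8·x + 16·x^2)·Dx^2  (order 2).
h: a_k = 0, 12, 72, 88, -80, -1432/5, -2128/5, -13456/105, 13344/35, 584648/945, …
ICs: h(0) = 0, h′(0) = 12.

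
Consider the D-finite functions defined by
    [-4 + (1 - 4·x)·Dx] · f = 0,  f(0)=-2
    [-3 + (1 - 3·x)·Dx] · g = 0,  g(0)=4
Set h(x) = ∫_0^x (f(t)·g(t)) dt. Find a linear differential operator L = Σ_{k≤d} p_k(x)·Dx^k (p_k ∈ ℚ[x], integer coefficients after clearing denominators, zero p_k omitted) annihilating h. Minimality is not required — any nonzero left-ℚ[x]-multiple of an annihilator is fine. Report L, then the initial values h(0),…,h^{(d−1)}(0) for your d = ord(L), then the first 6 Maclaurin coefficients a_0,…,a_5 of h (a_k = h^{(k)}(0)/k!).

L = (-7 + 24·x)·Dx + (1 - 7·x + 12·x^2)·Dx^2  (order 2).
h: a_k = 0, -8, -28, -296/3, -350, -6248/5, …
ICs: h(0) = 0, h′(0) = -8.

f: a_k = -2, -8, -32, -128, -512, -2048, …
g: a_k = 4, 12, 36, 108, 324, 972, …
Sym-product of L_f,L_g gives L₀ (≤ ord 1).
Integrate: L := L₀·Dx.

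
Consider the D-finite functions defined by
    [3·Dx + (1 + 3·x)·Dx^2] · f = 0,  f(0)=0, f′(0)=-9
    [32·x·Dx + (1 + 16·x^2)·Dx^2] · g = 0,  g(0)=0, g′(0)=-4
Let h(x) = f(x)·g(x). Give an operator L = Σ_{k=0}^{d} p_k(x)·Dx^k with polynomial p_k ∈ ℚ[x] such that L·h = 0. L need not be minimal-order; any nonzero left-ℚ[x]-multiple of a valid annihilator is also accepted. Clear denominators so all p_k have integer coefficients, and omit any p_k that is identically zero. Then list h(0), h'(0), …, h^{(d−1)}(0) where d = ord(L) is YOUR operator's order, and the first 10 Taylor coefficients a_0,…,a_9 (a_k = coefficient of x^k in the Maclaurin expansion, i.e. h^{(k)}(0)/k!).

f: a_k = 0, -9, 27/2, -27, 243/4, -729/5, 729/2, -6561/7, 19683/8, -6561, …
g: a_k = 0, -4, 0, 64/3, 0, -1024/5, 0, 16384/7, 0, -262144/9, …
L₀ := L_f ⊗_s L_g (sym. prod.), ord ≤ 4.
L = (15744 + 89280·x + 811008·x^2 + 5299200·x^3 + 13271040·x^4 + 17252352·x^5 + 21233664·x^7)·Dx + (4258 + 91200·x + 775488·x^2 + 4635648·x^3 + 18247680·x^4 + 41140224·x^5 + 46448640·x^6 + 21233664·x^7 + 74317824·x^8)·Dx^2 + (492 + 12548·x + 131328·x^2 + 747968·x^3 + 3219456·x^4 + 10146816·x^5 + 21233664·x^6 + 24920064·x^7 + 21233664·x^8 + 42467328·x^9)·Dx^3 + (73 + 822·x + 6161·x^2 + 34944·x^3 + 151168·x^4 + 500736·x^5 + 1322496·x^6 + 2654208·x^7 + 3244032·x^8 + 3538944·x^9 + 5308416·x^10)·Dx^4  (order 4).
h: a_k = 0, 0, 36, -54, -84, 45, 9252/5, -14634/5, -74484/5, 1196343/70, …
ICs: h(0) = 0, h′(0) = 0, h′′(0) = 72, h′′′(0) = -324.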